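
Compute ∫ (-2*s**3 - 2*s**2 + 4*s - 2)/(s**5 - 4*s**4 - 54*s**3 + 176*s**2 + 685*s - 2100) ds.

Factor the denominator: (s - 7)*(s - 4)*(s - 3)*(s + 5)**2.
Partial-fraction decomposition: 2489/(31104*(s + 5)) - 89/(432*(s + 5)**2) - 31/(128*(s - 3)) + 146/(243*(s - 4)) - 379/(864*(s - 7)).
Integrate each term; A/(s−a) gives A·log|s−a|; A/(s−a)² gives −A/(s−a).

-379*log(s - 7)/864 + 146*log(s - 4)/243 - 31*log(s - 3)/128 + 2489*log(s + 5)/31104 + 89/(432*s + 2160) + C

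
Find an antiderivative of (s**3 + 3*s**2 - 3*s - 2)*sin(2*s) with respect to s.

Use integration by parts with u = s**3 + 3*s**2 - 3*s - 2, dv = sin(2*s) ds, so v = -cos(2*s)/2.
Apply parts 3 times (tabular method): alternate signs, differentiate u down to 0, integrate dv up.

-s**3*cos(2*s)/2 + 3*s**2*sin(2*s)/4 - 3*s**2*cos(2*s)/2 + 3*s*sin(2*s)/2 + 9*s*cos(2*s)/4 - 9*sin(2*s)/8 + 7*cos(2*s)/4 + C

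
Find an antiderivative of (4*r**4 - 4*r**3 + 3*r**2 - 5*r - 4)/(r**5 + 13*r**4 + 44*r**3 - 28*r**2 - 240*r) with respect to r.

log(r)/60 + 5*log(r - 2)/112 + 28*log(r + 4) - 3096*log(r + 5)/35 + 3091*log(r + 6)/48 + C

Factor the denominator: r*(r - 2)*(r + 4)*(r + 5)*(r + 6).
Partial-fraction decomposition: 3091/(48*(r + 6)) - 3096/(35*(r + 5)) + 28/(r + 4) + 5/(112*(r - 2)) + 1/(60*r).
Integrate each term: A/(r−a) contributes A·log|r−a|.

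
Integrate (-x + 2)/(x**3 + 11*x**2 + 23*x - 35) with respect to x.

Factor the denominator: (x - 1)*(x + 5)*(x + 7).
Partial-fraction decomposition: 9/(16*(x + 7)) - 7/(12*(x + 5)) + 1/(48*(x - 1)).
Integrate each term: A/(x−a) contributes A·log|x−a|.

log(x - 1)/48 - 7*log(x + 5)/12 + 9*log(x + 7)/16 + C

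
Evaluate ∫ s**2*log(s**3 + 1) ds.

s**3*log(s**3 + 1)/3 - s**3/3 + log(s**3 + 1)/3 + C

Let u = s**3 + 1, so du = (3*s**2) ds.
The integral becomes (1/3)·∫ log(u) du; integrate by parts with u′=log(u), dv′=du.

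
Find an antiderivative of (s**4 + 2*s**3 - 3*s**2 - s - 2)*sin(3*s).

Use integration by parts with u = s**4 + 2*s**3 - 3*s**2 - s - 2, dv = sin(3*s) ds, so v = -cos(3*s)/3.
Apply parts 4 times (tabular method): alternate signs, differentiate u down to 0, integrate dv up.

-s**4*cos(3*s)/3 + 4*s**3*sin(3*s)/9 - 2*s**3*cos(3*s)/3 + 2*s**2*sin(3*s)/3 + 13*s**2*cos(3*s)/9 - 26*s*sin(3*s)/27 + 7*s*cos(3*s)/9 - 7*sin(3*s)/27 + 28*cos(3*s)/81 + C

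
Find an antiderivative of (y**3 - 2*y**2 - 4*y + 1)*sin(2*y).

Use integration by parts with u = y**3 - 2*y**2 - 4*y + 1, dv = sin(2*y) dy, so v = -cos(2*y)/2.
Apply parts 3 times (tabular method): alternate signs, differentiate u down to 0, integrate dv up.

-y**3*cos(2*y)/2 + 3*y**2*sin(2*y)/4 + y**2*cos(2*y) - y*sin(2*y) + 11*y*cos(2*y)/4 - 11*sin(2*y)/8 - cos(2*y) + C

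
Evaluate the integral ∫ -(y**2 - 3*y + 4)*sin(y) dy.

Use integration by parts with u = y**2 - 3*y + 4, dv = -sin(y) dy, so v = cos(y).
Apply parts 2 times (tabular method): alternate signs, differentiate u down to 0, integrate dv up.

y**2*cos(y) - 2*y*sin(y) - 3*y*cos(y) + 3*sin(y) + 2*cos(y) + C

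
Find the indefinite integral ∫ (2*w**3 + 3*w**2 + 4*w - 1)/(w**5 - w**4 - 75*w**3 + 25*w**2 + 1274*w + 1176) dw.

215*log(w - 7)/308 - 563*log(w - 6)/910 - log(w + 1)/252 + 97*log(w + 4)/990 - 142*log(w + 7)/819 + C

Factor the denominator: (w - 7)*(w - 6)*(w + 1)*(w + 4)*(w + 7).
Partial-fraction decomposition: -142/(819*(w + 7)) + 97/(990*(w + 4)) - 1/(252*(w + 1)) - 563/(910*(w - 6)) + 215/(308*(w - 7)).
Integrate each term: A/(w−a) contributes A·log|w−a|.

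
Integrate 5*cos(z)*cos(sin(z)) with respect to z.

Let u = sin(z), so du = (cos(z)) dz.
Rewriting, the integral becomes 5·∫ cos(u) du = 5·sin(u).
Substituting back, u = sin(z).

5*sin(sin(z)) + C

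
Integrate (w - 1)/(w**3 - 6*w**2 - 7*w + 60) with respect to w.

log(w - 5)/2 - 3*log(w - 4)/7 - log(w + 3)/14 + C

Factor the denominator: (w - 5)*(w - 4)*(w + 3).
Partial-fraction decomposition: -1/(14*(w + 3)) - 3/(7*(w - 4)) + 1/(2*(w - 5)).
Integrate each term: A/(w−a) contributes A·log|w−a|.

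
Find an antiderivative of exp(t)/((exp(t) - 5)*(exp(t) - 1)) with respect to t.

log(exp(t) - 5)/4 - log(exp(t) - 1)/4 + C

Let u = e^t, du = e^t dt.
The integral becomes ∫ du/((u-1)(u-5)); decompose into partial fractions.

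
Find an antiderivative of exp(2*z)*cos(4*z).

Let I denote the integral. Integrate by parts with u = cos(4*z), dv = exp(2*z) dz, so v = exp(2*z)/2: I = exp(2*z)*cos(4*z)/2 + 2·∫ exp(2*z)*sin(4*z) dz.
Apply parts again with u = sin(4*z), dv = exp(2*z) dz: ∫ exp(2*z)*sin(4*z) dz = exp(2*z)*sin(4*z)/2 − 2·I. Substituting back brings back I: I = exp(2*z)*sin(4*z) + exp(2*z)*cos(4*z)/2 − 4·I.
Solving for I: (1 + 4)·I equals the remaining terms, so I = (1/5)·(exp(2*z)*sin(4*z) + exp(2*z)*cos(4*z)/2).

exp(2*z)*sin(4*z)/5 + exp(2*z)*cos(4*z)/10 + C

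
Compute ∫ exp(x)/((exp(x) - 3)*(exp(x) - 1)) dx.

Let u = e^x, du = e^x dx.
The integral becomes ∫ du/((u-3)(u-1)); decompose into partial fractions.

log(exp(x) - 3)/2 - log(exp(x) - 1)/2 + C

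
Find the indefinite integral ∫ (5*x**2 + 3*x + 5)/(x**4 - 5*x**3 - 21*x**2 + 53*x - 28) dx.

271*log(x - 7)/396 - 377*log(x - 1)/900 - 73*log(x + 4)/275 + 13/(30*x - 30) + C

Factor the denominator: (x - 7)*(x - 1)**2*(x + 4).
Partial-fraction decomposition: -73/(275*(x + 4)) - 377/(900*(x - 1)) - 13/(30*(x - 1)**2) + 271/(396*(x - 7)).
Integrate each term; A/(x−a) gives A·log|x−a|; A/(x−a)² gives −A/(x−a).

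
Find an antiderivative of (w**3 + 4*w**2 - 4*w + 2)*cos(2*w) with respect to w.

Use integration by parts with u = w**3 + 4*w**2 - 4*w + 2, dv = cos(2*w) dw, so v = sin(2*w)/2.
Apply parts 3 times (tabular method): alternate signs, differentiate u down to 0, integrate dv up.

w**3*sin(2*w)/2 + 2*w**2*sin(2*w) + 3*w**2*cos(2*w)/4 - 11*w*sin(2*w)/4 + 2*w*cos(2*w) - 11*cos(2*w)/8 + C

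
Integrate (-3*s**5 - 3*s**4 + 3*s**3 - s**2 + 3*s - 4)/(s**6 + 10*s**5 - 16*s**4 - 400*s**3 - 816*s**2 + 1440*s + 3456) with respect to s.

Factor the denominator: (s - 6)*(s - 2)*(s + 2)*(s + 4)*(s + 6)**2.
Partial-fraction decomposition: 17333/(9216*(s + 6)) + 9367/(384*(s + 6)**2) - 13/(3*(s + 4)) + 5/(512*(s + 2)) + 61/(3072*(s - 2)) - 2659/(4608*(s - 6)).
Integrate each term; A/(s−a) gives A·log|s−a|; A/(s−a)² gives −A/(s−a).

-2659*log(s - 6)/4608 + 61*log(s - 2)/3072 + 5*log(s + 2)/512 - 13*log(s + 4)/3 + 17333*log(s + 6)/9216 - 9367/(384*s + 2304) + C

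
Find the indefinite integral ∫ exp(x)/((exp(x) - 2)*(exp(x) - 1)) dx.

Let u = e^x, du = e^x dx.
The integral becomes ∫ du/((u-1)(u-2)); decompose into partial fractions.

log(exp(x) - 2) - log(exp(x) - 1) + C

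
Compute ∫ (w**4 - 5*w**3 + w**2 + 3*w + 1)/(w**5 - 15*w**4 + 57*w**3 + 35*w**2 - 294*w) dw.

Factor the denominator: w*(w - 7)**2*(w - 3)*(w + 2).
Partial-fraction decomposition: 11/(162*(w + 2)) - 7/(48*(w - 3)) + 68669/(63504*(w - 7)) + 757/(252*(w - 7)**2) - 1/(294*w).
Integrate each term; A/(w−a) gives A·log|w−a|; A/(w−a)² gives −A/(w−a).

-log(w)/294 + 68669*log(w - 7)/63504 - 7*log(w - 3)/48 + 11*log(w + 2)/162 - 757/(252*w - 1764) + C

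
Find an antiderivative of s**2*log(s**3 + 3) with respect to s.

s**3*log(s**3 + 3)/3 - s**3/3 + log(s**3 + 3) + C

Let u = s**3 + 3, so du = (3*s**2) ds.
The integral becomes (1/3)·∫ log(u) du; integrate by parts with u′=log(u), dv′=du.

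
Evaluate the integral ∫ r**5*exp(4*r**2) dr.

(8*r**4 - 4*r**2 + 1)*exp(4*r**2)/64 + C

Let u = r², du = 2r dr; rewrite as (1/2)∫ u^2·exp(4u) du.
Now integrate by parts 2 times.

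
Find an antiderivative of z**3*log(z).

z**4*log(z)/4 - z**4/16 + C

Use integration by parts with u = log(z), dv = z**3 dz.
Then du = 1/z dz and v = z**4/4.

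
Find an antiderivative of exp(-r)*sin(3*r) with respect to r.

-exp(-r)*sin(3*r)/10 - 3*exp(-r)*cos(3*r)/10 + C

Let I denote the integral. Integrate by parts with u = sin(3*r), dv = exp(-r) dr, so v = -exp(-r): I = -exp(-r)*sin(3*r) + 3·∫ exp(-r)*cos(3*r) dr.
Apply parts again with u = cos(3*r), dv = exp(-r) dr: ∫ exp(-r)*cos(3*r) dr = -exp(-r)*cos(3*r) − 3·I. Substituting back brings back I: I = -exp(-r)*sin(3*r) - 3*exp(-r)*cos(3*r) − 9·I.
Solving for I: (1 + 9)·I equals the remaining terms, so I = (1/10)·(-exp(-r)*sin(3*r) - 3*exp(-r)*cos(3*r)).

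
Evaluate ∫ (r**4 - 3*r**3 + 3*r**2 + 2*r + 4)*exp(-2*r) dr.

(-4*r**4 + 4*r**3 - 6*r**2 - 14*r - 23)*exp(-2*r)/8 + C

Use integration by parts with u = r**4 - 3*r**3 + 3*r**2 + 2*r + 4, dv = exp(-2*r) dr, so v = -exp(-2*r)/2.
Apply parts 4 times (tabular method): alternate signs, differentiate u down to 0, integrate dv up.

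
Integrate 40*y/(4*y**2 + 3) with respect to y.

Let u = 4*y**2 + 3, so du = (8*y) dy.
Rewriting, the integral becomes 5·∫ 1/u du = 5·log(u).
Substituting back, u = 4*y**2 + 3.

5*log(4*y**2 + 3) + C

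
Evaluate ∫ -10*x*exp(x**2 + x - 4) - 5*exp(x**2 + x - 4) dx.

-5*exp(x**2 + x - 4) + C

Let u = x**2 + x - 4, so du = (2*x + 1) dx.
Rewriting, the integral becomes -5·∫ e^u du = -5·e^u.
Substituting back, u = x**2 + x - 4.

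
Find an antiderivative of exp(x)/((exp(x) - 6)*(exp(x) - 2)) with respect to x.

log(exp(x) - 6)/4 - log(exp(x) - 2)/4 + C

Let u = e^x, du = e^x dx.
The integral becomes ∫ du/((u-6)(u-2)); decompose into partial fractions.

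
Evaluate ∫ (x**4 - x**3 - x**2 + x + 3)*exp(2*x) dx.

Use integration by parts with u = x**4 - x**3 - x**2 + x + 3, dv = exp(2*x) dx, so v = exp(2*x)/2.
Apply parts 4 times (tabular method): alternate signs, differentiate u down to 0, integrate dv up.

(4*x**4 - 12*x**3 + 14*x**2 - 10*x + 17)*exp(2*x)/8 + C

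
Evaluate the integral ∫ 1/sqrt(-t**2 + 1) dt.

asin(t) + C

Substitute t = sin(θ), so dt = cos(θ) dθ and the radical becomes sqrt(-t**2 + 1) = cos(θ) by the Pythagorean identity.
Integrate the resulting trig expression in θ, then back-substitute θ = asin(t), sin(θ) = t, cos(θ) = sqrt(-t**2 + 1) (absorbing any constant into C).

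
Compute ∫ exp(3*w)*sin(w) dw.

3*exp(3*w)*sin(w)/10 - exp(3*w)*cos(w)/10 + C

Let I denote the integral. Integrate by parts with u = sin(w), dv = exp(3*w) dw, so v = exp(3*w)/3: I = exp(3*w)*sin(w)/3 − (1/3)·∫ exp(3*w)*cos(w) dw.
Apply parts again with u = cos(w), dv = exp(3*w) dw: ∫ exp(3*w)*cos(w) dw = exp(3*w)*cos(w)/3 + (1/3)·I. Substituting back brings back I: I = exp(3*w)*sin(w)/3 - exp(3*w)*cos(w)/9 − (1/9)·I.
Solving for I: (1 + 1/9)·I equals the remaining terms, so I = (9/10)·(exp(3*w)*sin(w)/3 - exp(3*w)*cos(w)/9).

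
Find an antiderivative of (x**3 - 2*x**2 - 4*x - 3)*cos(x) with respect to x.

Use integration by parts with u = x**3 - 2*x**2 - 4*x - 3, dv = cos(x) dx, so v = sin(x).
Apply parts 3 times (tabular method): alternate signs, differentiate u down to 0, integrate dv up.

x**3*sin(x) - 2*x**2*sin(x) + 3*x**2*cos(x) - 10*x*sin(x) - 4*x*cos(x) + sin(x) - 10*cos(x) + C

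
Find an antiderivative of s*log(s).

Use integration by parts with u = log(s), dv = s ds.
Then du = 1/s ds and v = s**2/2.

s**2*log(s)/2 - s**2/4 + C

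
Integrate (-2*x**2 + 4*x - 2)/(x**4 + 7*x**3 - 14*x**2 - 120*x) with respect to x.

log(x)/60 - log(x - 4)/20 - 8*log(x + 5)/5 + 49*log(x + 6)/30 + C

Factor the denominator: x*(x - 4)*(x + 5)*(x + 6).
Partial-fraction decomposition: 49/(30*(x + 6)) - 8/(5*(x + 5)) - 1/(20*(x - 4)) + 1/(60*x).
Integrate each term: A/(x−a) contributes A·log|x−a|.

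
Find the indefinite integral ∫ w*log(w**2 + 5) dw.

Let u = w**2 + 5, so du = (2*w) dw.
The integral becomes (1/2)·∫ log(u) du; integrate by parts with u′=log(u), dv′=du.

w**2*log(w**2 + 5)/2 - w**2/2 + 5*log(w**2 + 5)/2 + C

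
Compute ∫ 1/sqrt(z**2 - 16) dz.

log(z + sqrt(z**2 - 16)) + C

Substitute z = 4·sec(θ), so dz = 4·sec(θ)*tan(θ) dθ and the radical becomes sqrt(z**2 - 16) = 4·tan(θ) by the Pythagorean identity.
Integrate the resulting trig expression in θ, then back-substitute sec(θ) = z/4, tan(θ) = sqrt(z**2 - 16)/4 (absorbing any constant into C).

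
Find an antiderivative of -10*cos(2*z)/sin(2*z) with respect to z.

-5*log(sin(2*z)) + C

Let u = sin(2*z), so du = (2*cos(2*z)) dz.
Rewriting, the integral becomes -5·∫ 1/u du = -5·log(u).
Substituting back, u = sin(2*z).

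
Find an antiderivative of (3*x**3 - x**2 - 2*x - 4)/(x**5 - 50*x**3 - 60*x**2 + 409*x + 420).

481*log(x - 7)/2112 - 31*log(x - 3)/448 - log(x + 1)/64 + 68*log(x + 4)/77 - 197*log(x + 5)/192 + C

Factor the denominator: (x - 7)*(x - 3)*(x + 1)*(x + 4)*(x + 5).
Partial-fraction decomposition: -197/(192*(x + 5)) + 68/(77*(x + 4)) - 1/(64*(x + 1)) - 31/(448*(x - 3)) + 481/(2112*(x - 7)).
Integrate each term: A/(x−a) contributes A·log|x−a|.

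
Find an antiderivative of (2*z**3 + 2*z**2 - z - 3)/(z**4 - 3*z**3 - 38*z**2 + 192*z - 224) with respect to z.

Factor the denominator: (z - 4)**2*(z - 2)*(z + 7).
Partial-fraction decomposition: 584/(1089*(z + 7)) + 19/(36*(z - 2)) + 453/(484*(z - 4)) + 153/(22*(z - 4)**2).
Integrate each term; A/(z−a) gives A·log|z−a|; A/(z−a)² gives −A/(z−a).

453*log(z - 4)/484 + 19*log(z - 2)/36 + 584*log(z + 7)/1089 - 153/(22*z - 88) + C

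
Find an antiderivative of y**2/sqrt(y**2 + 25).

y*sqrt(y**2 + 25)/2 - 25*log(y + sqrt(y**2 + 25))/2 + C

Substitute y = 5·tan(θ), so dy = 5·sec(θ)^2 dθ and the radical becomes sqrt(y**2 + 25) = 5·sec(θ) by the Pythagorean identity.
Integrate the resulting trig expression in θ, then back-substitute tan(θ) = y/5, sec(θ) = sqrt(y**2 + 25)/5 (absorbing any constant into C).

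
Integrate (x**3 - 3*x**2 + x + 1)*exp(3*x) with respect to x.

(9*x**3 - 36*x**2 + 33*x - 2)*exp(3*x)/27 + C

Use integration by parts with u = x**3 - 3*x**2 + x + 1, dv = exp(3*x) dx, so v = exp(3*x)/3.
Apply parts 3 times (tabular method): alternate signs, differentiate u down to 0, integrate dv up.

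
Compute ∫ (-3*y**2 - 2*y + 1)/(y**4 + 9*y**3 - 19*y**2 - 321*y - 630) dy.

-119*log(y - 6)/1287 + 5*log(y + 3)/18 - 16*log(y + 5)/11 + 33*log(y + 7)/26 + C

Factor the denominator: (y - 6)*(y + 3)*(y + 5)*(y + 7).
Partial-fraction decomposition: 33/(26*(y + 7)) - 16/(11*(y + 5)) + 5/(18*(y + 3)) - 119/(1287*(y - 6)).
Integrate each term: A/(y−a) contributes A·log|y−a|.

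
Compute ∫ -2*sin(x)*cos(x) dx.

-sin(x)**2 + C

Let u = sin(x), so du = (cos(x)) dx.
Rewriting, the integral becomes -2·∫ u^1 du = -2·u^2/2.
Substituting back, u = sin(x).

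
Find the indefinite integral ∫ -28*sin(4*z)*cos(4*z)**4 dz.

7*cos(4*z)**5/5 + C

Let u = cos(4*z), so du = (-4*sin(4*z)) dz.
Rewriting, the integral becomes 7·∫ u^4 du = 7·u^5/5.
Substituting back, u = cos(4*z).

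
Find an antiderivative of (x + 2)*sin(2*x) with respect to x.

-x*cos(2*x)/2 + sin(2*x)/4 - cos(2*x) + C

Use integration by parts with u = x + 2, dv = sin(2*x) dx, so v = -cos(2*x)/2.
Apply parts 1 times (tabular method): alternate signs, differentiate u down to 0, integrate dv up.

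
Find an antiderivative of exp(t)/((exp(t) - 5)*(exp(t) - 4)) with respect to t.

Let u = e^t, du = e^t dt.
The integral becomes ∫ du/((u-4)(u-5)); decompose into partial fractions.

log(exp(t) - 5) - log(exp(t) - 4) + C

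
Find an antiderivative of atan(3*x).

x*atan(3*x) - log(9*x**2 + 1)/6 + C

Use integration by parts with u = arctan(3*x), dv = dx.
Then du = 3/(9*x**2 + 1) dx.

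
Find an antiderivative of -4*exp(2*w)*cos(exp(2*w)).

Let u = exp(2*w), so du = (2*exp(2*w)) dw.
Rewriting, the integral becomes -2·∫ cos(u) du = -2·sin(u).
Substituting back, u = exp(2*w).

-2*sin(exp(2*w)) + C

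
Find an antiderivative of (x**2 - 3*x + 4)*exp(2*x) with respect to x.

Use integration by parts with u = x**2 - 3*x + 4, dv = exp(2*x) dx, so v = exp(2*x)/2.
Apply parts 2 times (tabular method): alternate signs, differentiate u down to 0, integrate dv up.

(x**2 - 4*x + 6)*exp(2*x)/2 + C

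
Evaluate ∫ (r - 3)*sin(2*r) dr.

-r*cos(2*r)/2 + sin(2*r)/4 + 3*cos(2*r)/2 + C

Use integration by parts with u = r - 3, dv = sin(2*r) dr, so v = -cos(2*r)/2.
Apply parts 1 times (tabular method): alternate signs, differentiate u down to 0, integrate dv up.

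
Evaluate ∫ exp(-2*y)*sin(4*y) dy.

Let I denote the integral. Integrate by parts with u = sin(4*y), dv = exp(-2*y) dy, so v = -exp(-2*y)/2: I = -exp(-2*y)*sin(4*y)/2 + 2·∫ exp(-2*y)*cos(4*y) dy.
Apply parts again with u = cos(4*y), dv = exp(-2*y) dy: ∫ exp(-2*y)*cos(4*y) dy = -exp(-2*y)*cos(4*y)/2 − 2·I. Substituting back brings back I: I = -exp(-2*y)*sin(4*y)/2 - exp(-2*y)*cos(4*y) − 4·I.
Solving for I: (1 + 4)·I equals the remaining terms, so I = (1/5)·(-exp(-2*y)*sin(4*y)/2 - exp(-2*y)*cos(4*y)).

-exp(-2*y)*sin(4*y)/10 - exp(-2*y)*cos(4*y)/5 + C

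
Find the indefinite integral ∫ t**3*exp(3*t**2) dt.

Let u = t², du = 2t dt; rewrite as (1/2)∫ u^1·exp(3u) du.
Now integrate by parts 1 time.

(3*t**2 - 1)*exp(3*t**2)/18 + C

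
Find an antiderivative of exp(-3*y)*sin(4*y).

-3*exp(-3*y)*sin(4*y)/25 - 4*exp(-3*y)*cos(4*y)/25 + C

Let I denote the integral. Integrate by parts with u = sin(4*y), dv = exp(-3*y) dy, so v = -exp(-3*y)/3: I = -exp(-3*y)*sin(4*y)/3 + (4/3)·∫ exp(-3*y)*cos(4*y) dy.
Apply parts again with u = cos(4*y), dv = exp(-3*y) dy: ∫ exp(-3*y)*cos(4*y) dy = -exp(-3*y)*cos(4*y)/3 − (4/3)·I. Substituting back brings back I: I = -exp(-3*y)*sin(4*y)/3 - 4*exp(-3*y)*cos(4*y)/9 − (16/9)·I.
Solving for I: (1 + 16/9)·I equals the remaining terms, so I = (9/25)·(-exp(-3*y)*sin(4*y)/3 - 4*exp(-3*y)*cos(4*y)/9).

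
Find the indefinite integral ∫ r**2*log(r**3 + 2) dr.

r**3*log(r**3 + 2)/3 - r**3/3 + 2*log(r**3 + 2)/3 + C

Let u = r**3 + 2, so du = (3*r**2) dr.
The integral becomes (1/3)·∫ log(u) du; integrate by parts with u′=log(u), dv′=du.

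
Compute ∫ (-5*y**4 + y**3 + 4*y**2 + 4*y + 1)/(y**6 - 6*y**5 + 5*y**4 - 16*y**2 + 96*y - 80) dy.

Factor the denominator: (y - 5)*(y - 2)*(y - 1)*(y + 2)*(y**2 + 4).
Partial-fraction decomposition: 19*(6*y + 1)/(232*(y**2 + 4)) + 79/(672*(y + 2)) + 1/(12*(y - 1)) + 47/(96*(y - 2)) - 2879/(2436*(y - 5)).
Integrate each term; A/(y−a) gives A·log|y−a|; the (By+D)/(y²+p²) term gives a log and an atan.

-2879*log(y - 5)/2436 + 47*log(y - 2)/96 + log(y - 1)/12 + 79*log(y + 2)/672 + 57*log(y**2 + 4)/232 + 19*atan(y/2)/464 + C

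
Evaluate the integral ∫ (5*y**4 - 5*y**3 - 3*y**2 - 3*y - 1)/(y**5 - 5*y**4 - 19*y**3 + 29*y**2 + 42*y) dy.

Factor the denominator: y*(y - 7)*(y - 2)*(y + 1)*(y + 3).
Partial-fraction decomposition: 521/(300*(y + 3)) - 3/(16*(y + 1)) - 7/(50*(y - 2)) + 10121/(2800*(y - 7)) - 1/(42*y).
Integrate each term: A/(y−a) contributes A·log|y−a|.

-log(y)/42 + 10121*log(y - 7)/2800 - 7*log(y - 2)/50 - 3*log(y + 1)/16 + 521*log(y + 3)/300 + C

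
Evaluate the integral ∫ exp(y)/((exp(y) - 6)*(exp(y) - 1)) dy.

log(exp(y) - 6)/5 - log(exp(y) - 1)/5 + C

Let u = e^y, du = e^y dy.
The integral becomes ∫ du/((u-1)(u-6)); decompose into partial fractions.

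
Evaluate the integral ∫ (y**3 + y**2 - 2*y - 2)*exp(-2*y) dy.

(-4*y**3 - 10*y**2 - 2*y + 7)*exp(-2*y)/8 + C

Use integration by parts with u = y**3 + y**2 - 2*y - 2, dv = exp(-2*y) dy, so v = -exp(-2*y)/2.
Apply parts 3 times (tabular method): alternate signs, differentiate u down to 0, integrate dv up.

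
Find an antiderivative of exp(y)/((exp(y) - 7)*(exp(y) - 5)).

Let u = e^y, du = e^y dy.
The integral becomes ∫ du/((u-5)(u-7)); decompose into partial fractions.

log(exp(y) - 7)/2 - log(exp(y) - 5)/2 + C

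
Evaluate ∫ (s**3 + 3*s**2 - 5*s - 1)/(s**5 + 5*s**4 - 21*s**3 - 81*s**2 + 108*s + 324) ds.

Factor the denominator: (s - 3)**2*(s + 2)*(s + 3)*(s + 6).
Partial-fraction decomposition: -79/(972*(s + 6)) - 7/(54*(s + 3)) + 13/(100*(s + 2)) + 983/(12150*(s - 3)) + 19/(135*(s - 3)**2).
Integrate each term; A/(s−a) gives A·log|s−a|; A/(s−a)² gives −A/(s−a).

983*log(s - 3)/12150 + 13*log(s + 2)/100 - 7*log(s + 3)/54 - 79*log(s + 6)/972 - 19/(135*s - 405) + C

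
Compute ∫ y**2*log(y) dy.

Use integration by parts with u = log(y), dv = y**2 dy.
Then du = 1/y dy and v = y**3/3.

y**3*log(y)/3 - y**3/9 + C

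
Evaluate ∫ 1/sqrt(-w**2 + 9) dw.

asin(w/3) + C

Substitute w = 3·sin(θ), so dw = 3·cos(θ) dθ and the radical becomes sqrt(-w**2 + 9) = 3·cos(θ) by the Pythagorean identity.
Integrate the resulting trig expression in θ, then back-substitute θ = asin(w/3), sin(θ) = w/3, cos(θ) = sqrt(-w**2 + 9)/3 (absorbing any constant into C).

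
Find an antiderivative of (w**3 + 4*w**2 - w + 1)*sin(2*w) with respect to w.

Use integration by parts with u = w**3 + 4*w**2 - w + 1, dv = sin(2*w) dw, so v = -cos(2*w)/2.
Apply parts 3 times (tabular method): alternate signs, differentiate u down to 0, integrate dv up.

-w**3*cos(2*w)/2 + 3*w**2*sin(2*w)/4 - 2*w**2*cos(2*w) + 2*w*sin(2*w) + 5*w*cos(2*w)/4 - 5*sin(2*w)/8 + cos(2*w)/2 + C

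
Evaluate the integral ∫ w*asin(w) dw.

w**2*asin(w)/2 + w*sqrt(-w**2 + 1)/4 - asin(w)/4 + C

Use integration by parts with u = arcsin(w), dv = w dw.
Then du = 1/sqrt(-w**2 + 1) dw.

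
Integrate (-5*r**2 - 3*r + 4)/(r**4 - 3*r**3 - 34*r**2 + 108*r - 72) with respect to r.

-97*log(r - 6)/120 + 11*log(r - 2)/16 - 4*log(r - 1)/35 + 79*log(r + 6)/336 + C

Factor the denominator: (r - 6)*(r - 2)*(r - 1)*(r + 6).
Partial-fraction decomposition: 79/(336*(r + 6)) - 4/(35*(r - 1)) + 11/(16*(r - 2)) - 97/(120*(r - 6)).
Integrate each term: A/(r−a) contributes A·log|r−a|.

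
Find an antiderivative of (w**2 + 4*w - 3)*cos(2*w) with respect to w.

Use integration by parts with u = w**2 + 4*w - 3, dv = cos(2*w) dw, so v = sin(2*w)/2.
Apply parts 2 times (tabular method): alternate signs, differentiate u down to 0, integrate dv up.

w**2*sin(2*w)/2 + 2*w*sin(2*w) + w*cos(2*w)/2 - 7*sin(2*w)/4 + cos(2*w) + C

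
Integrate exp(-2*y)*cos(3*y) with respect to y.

Let I denote the integral. Integrate by parts with u = cos(3*y), dv = exp(-2*y) dy, so v = -exp(-2*y)/2: I = -exp(-2*y)*cos(3*y)/2 − (3/2)·∫ exp(-2*y)*sin(3*y) dy.
Apply parts again with u = sin(3*y), dv = exp(-2*y) dy: ∫ exp(-2*y)*sin(3*y) dy = -exp(-2*y)*sin(3*y)/2 + (3/2)·I. Substituting back brings back I: I = 3*exp(-2*y)*sin(3*y)/4 - exp(-2*y)*cos(3*y)/2 − (9/4)·I.
Solving for I: (1 + 9/4)·I equals the remaining terms, so I = (4/13)·(3*exp(-2*y)*sin(3*y)/4 - exp(-2*y)*cos(3*y)/2).

3*exp(-2*y)*sin(3*y)/13 - 2*exp(-2*y)*cos(3*y)/13 + C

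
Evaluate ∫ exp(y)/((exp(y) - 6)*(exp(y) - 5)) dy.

Let u = e^y, du = e^y dy.
The integral becomes ∫ du/((u-5)(u-6)); decompose into partial fractions.

log(exp(y) - 6) - log(exp(y) - 5) + C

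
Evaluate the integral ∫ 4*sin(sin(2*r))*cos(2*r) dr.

-2*cos(sin(2*r)) + C

Let u = sin(2*r), so du = (2*cos(2*r)) dr.
Rewriting, the integral becomes 2·∫ sin(u) du = 2·-cos(u).
Substituting back, u = sin(2*r).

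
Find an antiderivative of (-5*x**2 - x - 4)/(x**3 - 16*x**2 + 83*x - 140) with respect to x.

Factor the denominator: (x - 7)*(x - 5)*(x - 4).
Partial-fraction decomposition: -88/(3*(x - 4)) + 67/(x - 5) - 128/(3*(x - 7)).
Integrate each term: A/(x−a) contributes A·log|x−a|.

-128*log(x - 7)/3 + 67*log(x - 5) - 88*log(x - 4)/3 + C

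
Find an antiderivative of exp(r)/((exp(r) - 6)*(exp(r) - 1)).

log(exp(r) - 6)/5 - log(exp(r) - 1)/5 + C

Let u = e^r, du = e^r dr.
The integral becomes ∫ du/((u-1)(u-6)); decompose into partial fractions.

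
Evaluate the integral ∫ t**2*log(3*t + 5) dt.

Use integration by parts with u = log(3*t + 5), dv = t**2 dt.
Then du = 3/(3*t + 5) dt and v = t**3/3.

t**3*log(3*t + 5)/3 - t**3/9 + 5*t**2/18 - 25*t/27 + 125*log(3*t + 5)/81 + C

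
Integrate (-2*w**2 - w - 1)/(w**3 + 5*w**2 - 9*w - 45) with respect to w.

-11*log(w - 3)/24 + 4*log(w + 3)/3 - 23*log(w + 5)/8 + C

Factor the denominator: (w - 3)*(w + 3)*(w + 5).
Partial-fraction decomposition: -23/(8*(w + 5)) + 4/(3*(w + 3)) - 11/(24*(w - 3)).
Integrate each term: A/(w−a) contributes A·log|w−a|.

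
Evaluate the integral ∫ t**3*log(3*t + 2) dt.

t**4*log(3*t + 2)/4 - t**4/16 + t**3/18 - t**2/18 + 2*t/27 - 4*log(3*t + 2)/81 + C

Use integration by parts with u = log(3*t + 2), dv = t**3 dt.
Then du = 3/(3*t + 2) dt and v = t**4/4.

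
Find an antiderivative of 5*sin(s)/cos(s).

-5*log(cos(s)) + C

Let u = cos(s), so du = (-sin(s)) ds.
Rewriting, the integral becomes -5·∫ 1/u du = -5·log(u).
Substituting back, u = cos(s).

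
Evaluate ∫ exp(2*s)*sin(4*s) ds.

exp(2*s)*sin(4*s)/10 - exp(2*s)*cos(4*s)/5 + C

Let I denote the integral. Integrate by parts with u = sin(4*s), dv = exp(2*s) ds, so v = exp(2*s)/2: I = exp(2*s)*sin(4*s)/2 − 2·∫ exp(2*s)*cos(4*s) ds.
Apply parts again with u = cos(4*s), dv = exp(2*s) ds: ∫ exp(2*s)*cos(4*s) ds = exp(2*s)*cos(4*s)/2 + 2·I. Substituting back brings back I: I = exp(2*s)*sin(4*s)/2 - exp(2*s)*cos(4*s) − 4·I.
Solving for I: (1 + 4)·I equals the remaining terms, so I = (1/5)·(exp(2*s)*sin(4*s)/2 - exp(2*s)*cos(4*s)).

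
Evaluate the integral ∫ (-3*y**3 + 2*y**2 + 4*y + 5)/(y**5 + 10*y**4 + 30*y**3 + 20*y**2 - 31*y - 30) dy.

log(y - 1)/18 - 3*log(y + 1)/8 + 29*log(y + 2)/9 - 23*log(y + 3)/4 + 205*log(y + 5)/72 + C

Factor the denominator: (y - 1)*(y + 1)*(y + 2)*(y + 3)*(y + 5).
Partial-fraction decomposition: 205/(72*(y + 5)) - 23/(4*(y + 3)) + 29/(9*(y + 2)) - 3/(8*(y + 1)) + 1/(18*(y - 1)).
Integrate each term: A/(y−a) contributes A·log|y−a|.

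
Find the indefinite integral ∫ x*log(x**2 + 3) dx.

x**2*log(x**2 + 3)/2 - x**2/2 + 3*log(x**2 + 3)/2 + C

Let u = x**2 + 3, so du = (2*x) dx.
The integral becomes (1/2)·∫ log(u) du; integrate by parts with u′=log(u), dv′=du.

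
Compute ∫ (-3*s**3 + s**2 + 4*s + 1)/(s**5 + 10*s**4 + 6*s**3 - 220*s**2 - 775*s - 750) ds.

Factor the denominator: (s - 5)*(s + 2)*(s + 3)*(s + 5)**2.
Partial-fraction decomposition: -623/(300*(s + 5)) - 127/(20*(s + 5)**2) + 79/(32*(s + 3)) - 1/(3*(s + 2)) - 47/(800*(s - 5)).
Integrate each term; A/(s−a) gives A·log|s−a|; A/(s−a)² gives −A/(s−a).

-47*log(s - 5)/800 - log(s + 2)/3 + 79*log(s + 3)/32 - 623*log(s + 5)/300 + 127/(20*s + 100) + C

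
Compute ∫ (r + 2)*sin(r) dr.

-r*cos(r) + sin(r) - 2*cos(r) + C

Use integration by parts with u = r + 2, dv = sin(r) dr, so v = -cos(r).
Apply parts 1 times (tabular method): alternate signs, differentiate u down to 0, integrate dv up.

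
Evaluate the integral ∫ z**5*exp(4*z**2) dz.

(8*z**4 - 4*z**2 + 1)*exp(4*z**2)/64 + C

Let u = z², du = 2z dz; rewrite as (1/2)∫ u^2·exp(4u) du.
Now integrate by parts 2 times.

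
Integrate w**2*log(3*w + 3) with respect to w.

w**3*log(3*w + 3)/3 - w**3/9 + w**2/6 - w/3 + log(w + 1)/3 + C

Use integration by parts with u = log(3*w + 3), dv = w**2 dw.
Then du = 3/(3*w + 3) dw and v = w**3/3.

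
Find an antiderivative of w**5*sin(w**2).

Let u = w², du = 2w dw; rewrite as (1/2)∫ u^2·sin(1u) du.
Now integrate by parts 2 times.

-w**4*cos(w**2)/2 + w**2*sin(w**2) + cos(w**2) + C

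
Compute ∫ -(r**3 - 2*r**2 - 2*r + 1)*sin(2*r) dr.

r**3*cos(2*r)/2 - 3*r**2*sin(2*r)/4 - r**2*cos(2*r) + r*sin(2*r) - 7*r*cos(2*r)/4 + 7*sin(2*r)/8 + cos(2*r) + C

Use integration by parts with u = r**3 - 2*r**2 - 2*r + 1, dv = -sin(2*r) dr, so v = cos(2*r)/2.
Apply parts 3 times (tabular method): alternate signs, differentiate u down to 0, integrate dv up.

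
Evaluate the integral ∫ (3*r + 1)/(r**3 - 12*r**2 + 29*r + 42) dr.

11*log(r - 7)/4 - 19*log(r - 6)/7 - log(r + 1)/28 + C

Factor the denominator: (r - 7)*(r - 6)*(r + 1).
Partial-fraction decomposition: -1/(28*(r + 1)) - 19/(7*(r - 6)) + 11/(4*(r - 7)).
Integrate each term: A/(r−a) contributes A·log|r−a|.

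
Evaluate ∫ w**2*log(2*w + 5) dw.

w**3*log(2*w + 5)/3 - w**3/9 + 5*w**2/12 - 25*w/12 + 125*log(2*w + 5)/24 + C

Use integration by parts with u = log(2*w + 5), dv = w**2 dw.
Then du = 2/(2*w + 5) dw and v = w**3/3.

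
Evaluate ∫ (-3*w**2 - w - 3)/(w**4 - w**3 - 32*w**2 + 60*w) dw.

Factor the denominator: w*(w - 5)*(w - 2)*(w + 6).
Partial-fraction decomposition: 35/(176*(w + 6)) + 17/(48*(w - 2)) - 83/(165*(w - 5)) - 1/(20*w).
Integrate each term: A/(w−a) contributes A·log|w−a|.

-log(w)/20 - 83*log(w - 5)/165 + 17*log(w - 2)/48 + 35*log(w + 6)/176 + C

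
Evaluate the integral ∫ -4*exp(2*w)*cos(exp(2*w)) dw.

-2*sin(exp(2*w)) + C

Let u = exp(2*w), so du = (2*exp(2*w)) dw.
Rewriting, the integral becomes -2·∫ cos(u) du = -2·sin(u).
Substituting back, u = exp(2*w).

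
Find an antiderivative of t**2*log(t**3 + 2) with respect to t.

t**3*log(t**3 + 2)/3 - t**3/3 + 2*log(t**3 + 2)/3 + C

Let u = t**3 + 2, so du = (3*t**2) dt.
The integral becomes (1/3)·∫ log(u) du; integrate by parts with u′=log(u), dv′=du.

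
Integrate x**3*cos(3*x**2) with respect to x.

Let u = x², du = 2x dx; rewrite as (1/2)∫ u^1·cos(3u) du.
Now integrate by parts 1 time.

x**2*sin(3*x**2)/6 + cos(3*x**2)/18 + C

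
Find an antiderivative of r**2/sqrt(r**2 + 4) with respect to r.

Substitute r = 2·tan(θ), so dr = 2·sec(θ)^2 dθ and the radical becomes sqrt(r**2 + 4) = 2·sec(θ) by the Pythagorean identity.
Integrate the resulting trig expression in θ, then back-substitute tan(θ) = r/2, sec(θ) = sqrt(r**2 + 4)/2 (absorbing any constant into C).

r*sqrt(r**2 + 4)/2 - 2*log(r + sqrt(r**2 + 4)) + C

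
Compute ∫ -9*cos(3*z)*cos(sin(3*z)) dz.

Let u = sin(3*z), so du = (3*cos(3*z)) dz.
Rewriting, the integral becomes -3·∫ cos(u) du = -3·sin(u).
Substituting back, u = sin(3*z).

-3*sin(sin(3*z)) + C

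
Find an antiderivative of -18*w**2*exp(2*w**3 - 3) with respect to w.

-3*exp(2*w**3 - 3) + C

Let u = 2*w**3 - 3, so du = (6*w**2) dw.
Rewriting, the integral becomes -3·∫ e^u du = -3·e^u.
Substituting back, u = 2*w**3 - 3.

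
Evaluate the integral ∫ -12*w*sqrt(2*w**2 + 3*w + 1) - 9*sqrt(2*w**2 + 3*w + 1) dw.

-2*(2*w**2 + 3*w + 1)**(3/2) + C

Let u = 2*w**2 + 3*w + 1, so du = (4*w + 3) dw.
Rewriting, the integral becomes -3·∫ √u du = -3·(2/3)u^(3/2).
Substituting back, u = 2*w**2 + 3*w + 1.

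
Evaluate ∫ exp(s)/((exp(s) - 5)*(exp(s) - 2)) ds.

log(exp(s) - 5)/3 - log(exp(s) - 2)/3 + C

Let u = e^s, du = e^s ds.
The integral becomes ∫ du/((u-5)(u-2)); decompose into partial fractions.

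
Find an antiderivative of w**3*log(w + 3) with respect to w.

Use integration by parts with u = log(w + 3), dv = w**3 dw.
Then du = 1/(w + 3) dw and v = w**4/4.

w**4*log(w + 3)/4 - w**4/16 + w**3/4 - 9*w**2/8 + 27*w/4 - 81*log(w + 3)/4 + C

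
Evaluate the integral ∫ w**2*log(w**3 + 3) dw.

Let u = w**3 + 3, so du = (3*w**2) dw.
The integral becomes (1/3)·∫ log(u) du; integrate by parts with u′=log(u), dv′=du.

w**3*log(w**3 + 3)/3 - w**3/3 + log(w**3 + 3) + C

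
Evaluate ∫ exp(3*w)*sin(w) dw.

3*exp(3*w)*sin(w)/10 - exp(3*w)*cos(w)/10 + C

Let I denote the integral. Integrate by parts with u = sin(w), dv = exp(3*w) dw, so v = exp(3*w)/3: I = exp(3*w)*sin(w)/3 − (1/3)·∫ exp(3*w)*cos(w) dw.
Apply parts again with u = cos(w), dv = exp(3*w) dw: ∫ exp(3*w)*cos(w) dw = exp(3*w)*cos(w)/3 + (1/3)·I. Substituting back brings back I: I = exp(3*w)*sin(w)/3 - exp(3*w)*cos(w)/9 − (1/9)·I.
Solving for I: (1 + 1/9)·I equals the remaining terms, so I = (9/10)·(exp(3*w)*sin(w)/3 - exp(3*w)*cos(w)/9).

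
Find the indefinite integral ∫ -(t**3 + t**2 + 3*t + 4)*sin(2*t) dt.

Use integration by parts with u = t**3 + t**2 + 3*t + 4, dv = -sin(2*t) dt, so v = cos(2*t)/2.
Apply parts 3 times (tabular method): alternate signs, differentiate u down to 0, integrate dv up.

t**3*cos(2*t)/2 - 3*t**2*sin(2*t)/4 + t**2*cos(2*t)/2 - t*sin(2*t)/2 + 3*t*cos(2*t)/4 - 3*sin(2*t)/8 + 7*cos(2*t)/4 + C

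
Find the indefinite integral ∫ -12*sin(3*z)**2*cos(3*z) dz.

Let u = sin(3*z), so du = (3*cos(3*z)) dz.
Rewriting, the integral becomes -4·∫ u^2 du = -4·u^3/3.
Substituting back, u = sin(3*z).

-4*sin(3*z)**3/3 + C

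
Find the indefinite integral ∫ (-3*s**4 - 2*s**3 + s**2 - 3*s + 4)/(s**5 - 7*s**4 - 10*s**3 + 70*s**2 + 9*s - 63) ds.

Factor the denominator: (s - 7)*(s - 3)*(s - 1)*(s + 1)*(s + 3).
Partial-fraction decomposition: -167/(480*(s + 3)) - 7/(128*(s + 1)) - 1/(32*(s - 1)) + 293/(192*(s - 3)) - 2619/(640*(s - 7)).
Integrate each term: A/(s−a) contributes A·log|s−a|.

-2619*log(s - 7)/640 + 293*log(s - 3)/192 - log(s - 1)/32 - 7*log(s + 1)/128 - 167*log(s + 3)/480 + C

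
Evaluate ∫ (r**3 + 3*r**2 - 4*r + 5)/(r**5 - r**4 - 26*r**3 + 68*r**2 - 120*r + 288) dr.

101*log(r - 4)/200 - 47*log(r - 3)/117 - 79*log(r + 6)/3600 - 423*log(r**2 + 4)/10400 + 139*atan(r/2)/5200 + C

Factor the denominator: (r - 4)*(r - 3)*(r + 6)*(r**2 + 4).
Partial-fraction decomposition: -(423*r - 278)/(5200*(r**2 + 4)) - 79/(3600*(r + 6)) - 47/(117*(r - 3)) + 101/(200*(r - 4)).
Integrate each term; A/(r−a) gives A·log|r−a|; the (Br+D)/(r²+p²) term gives a log and an atan.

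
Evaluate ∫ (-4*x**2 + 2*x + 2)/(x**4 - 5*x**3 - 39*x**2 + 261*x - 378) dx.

-10*log(x - 6)/9 + 214*log(x - 3)/225 + 4*log(x + 7)/25 - 14/(15*x - 45) + C

Factor the denominator: (x - 6)*(x - 3)**2*(x + 7).
Partial-fraction decomposition: 4/(25*(x + 7)) + 214/(225*(x - 3)) + 14/(15*(x - 3)**2) - 10/(9*(x - 6)).
Integrate each term; A/(x−a) gives A·log|x−a|; A/(x−a)² gives −A/(x−a).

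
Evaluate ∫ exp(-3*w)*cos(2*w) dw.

2*exp(-3*w)*sin(2*w)/13 - 3*exp(-3*w)*cos(2*w)/13 + C

Let I denote the integral. Integrate by parts with u = cos(2*w), dv = exp(-3*w) dw, so v = -exp(-3*w)/3: I = -exp(-3*w)*cos(2*w)/3 − (2/3)·∫ exp(-3*w)*sin(2*w) dw.
Apply parts again with u = sin(2*w), dv = exp(-3*w) dw: ∫ exp(-3*w)*sin(2*w) dw = -exp(-3*w)*sin(2*w)/3 + (2/3)·I. Substituting back brings back I: I = 2*exp(-3*w)*sin(2*w)/9 - exp(-3*w)*cos(2*w)/3 − (4/9)·I.
Solving for I: (1 + 4/9)·I equals the remaining terms, so I = (9/13)·(2*exp(-3*w)*sin(2*w)/9 - exp(-3*w)*cos(2*w)/3).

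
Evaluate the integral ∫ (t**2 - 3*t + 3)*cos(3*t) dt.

Use integration by parts with u = t**2 - 3*t + 3, dv = cos(3*t) dt, so v = sin(3*t)/3.
Apply parts 2 times (tabular method): alternate signs, differentiate u down to 0, integrate dv up.

t**2*sin(3*t)/3 - t*sin(3*t) + 2*t*cos(3*t)/9 + 25*sin(3*t)/27 - cos(3*t)/3 + C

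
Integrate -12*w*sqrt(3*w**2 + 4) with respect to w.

-4*(3*w**2 + 4)**(3/2)/3 + C

Let u = 3*w**2 + 4, so du = (6*w) dw.
Rewriting, the integral becomes -2·∫ √u du = -2·(2/3)u^(3/2).
Substituting back, u = 3*w**2 + 4.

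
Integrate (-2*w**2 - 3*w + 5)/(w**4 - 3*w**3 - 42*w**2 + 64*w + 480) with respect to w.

-17*log(w - 6)/20 + 20*log(w - 5)/27 + 59*log(w + 4)/540 + 1/(6*w + 24) + C

Factor the denominator: (w - 6)*(w - 5)*(w + 4)**2.
Partial-fraction decomposition: 59/(540*(w + 4)) - 1/(6*(w + 4)**2) + 20/(27*(w - 5)) - 17/(20*(w - 6)).
Integrate each term; A/(w−a) gives A·log|w−a|; A/(w−a)² gives −A/(w−a).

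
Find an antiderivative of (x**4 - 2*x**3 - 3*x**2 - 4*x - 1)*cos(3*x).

Use integration by parts with u = x**4 - 2*x**3 - 3*x**2 - 4*x - 1, dv = cos(3*x) dx, so v = sin(3*x)/3.
Apply parts 4 times (tabular method): alternate signs, differentiate u down to 0, integrate dv up.

x**4*sin(3*x)/3 - 2*x**3*sin(3*x)/3 + 4*x**3*cos(3*x)/9 - 13*x**2*sin(3*x)/9 - 2*x**2*cos(3*x)/3 - 8*x*sin(3*x)/9 - 26*x*cos(3*x)/27 - sin(3*x)/81 - 8*cos(3*x)/27 + C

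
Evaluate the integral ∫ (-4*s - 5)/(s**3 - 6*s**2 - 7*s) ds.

5*log(s)/7 - 33*log(s - 7)/56 - log(s + 1)/8 + C

Factor the denominator: s*(s - 7)*(s + 1).
Partial-fraction decomposition: -1/(8*(s + 1)) - 33/(56*(s - 7)) + 5/(7*s).
Integrate each term: A/(s−a) contributes A·log|s−a|.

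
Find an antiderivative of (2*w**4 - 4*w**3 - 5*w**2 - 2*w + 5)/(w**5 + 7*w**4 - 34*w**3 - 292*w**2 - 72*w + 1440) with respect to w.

1541*log(w - 6)/5280 + 19*log(w - 2)/1344 + 701*log(w + 4)/120 - 1640*log(w + 5)/77 + 3293*log(w + 6)/192 + C

Factor the denominator: (w - 6)*(w - 2)*(w + 4)*(w + 5)*(w + 6).
Partial-fraction decomposition: 3293/(192*(w + 6)) - 1640/(77*(w + 5)) + 701/(120*(w + 4)) + 19/(1344*(w - 2)) + 1541/(5280*(w - 6)).
Integrate each term: A/(w−a) contributes A·log|w−a|.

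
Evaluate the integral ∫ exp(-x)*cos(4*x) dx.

Let I denote the integral. Integrate by parts with u = cos(4*x), dv = exp(-x) dx, so v = -exp(-x): I = -exp(-x)*cos(4*x) − 4·∫ exp(-x)*sin(4*x) dx.
Apply parts again with u = sin(4*x), dv = exp(-x) dx: ∫ exp(-x)*sin(4*x) dx = -exp(-x)*sin(4*x) + 4·I. Substituting back brings back I: I = 4*exp(-x)*sin(4*x) - exp(-x)*cos(4*x) − 16·I.
Solving for I: (1 + 16)·I equals the remaining terms, so I = (1/17)·(4*exp(-x)*sin(4*x) - exp(-x)*cos(4*x)).

4*exp(-x)*sin(4*x)/17 - exp(-x)*cos(4*x)/17 + C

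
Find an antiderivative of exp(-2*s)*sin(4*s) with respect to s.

-exp(-2*s)*sin(4*s)/10 - exp(-2*s)*cos(4*s)/5 + C

Let I denote the integral. Integrate by parts with u = sin(4*s), dv = exp(-2*s) ds, so v = -exp(-2*s)/2: I = -exp(-2*s)*sin(4*s)/2 + 2·∫ exp(-2*s)*cos(4*s) ds.
Apply parts again with u = cos(4*s), dv = exp(-2*s) ds: ∫ exp(-2*s)*cos(4*s) ds = -exp(-2*s)*cos(4*s)/2 − 2·I. Substituting back brings back I: I = -exp(-2*s)*sin(4*s)/2 - exp(-2*s)*cos(4*s) − 4·I.
Solving for I: (1 + 4)·I equals the remaining terms, so I = (1/5)·(-exp(-2*s)*sin(4*s)/2 - exp(-2*s)*cos(4*s)).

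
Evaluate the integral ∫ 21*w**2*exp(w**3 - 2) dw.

Let u = w**3 - 2, so du = (3*w**2) dw.
Rewriting, the integral becomes 7·∫ e^u du = 7·e^u.
Substituting back, u = w**3 - 2.

7*exp(w**3 - 2) + C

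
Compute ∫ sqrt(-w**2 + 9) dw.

Substitute w = 3·sin(θ), so dw = 3·cos(θ) dθ and the radical becomes sqrt(-w**2 + 9) = 3·cos(θ) by the Pythagorean identity.
Integrate the resulting trig expression in θ, then back-substitute θ = asin(w/3), sin(θ) = w/3, cos(θ) = sqrt(-w**2 + 9)/3 (absorbing any constant into C).

w*sqrt(-w**2 + 9)/2 + 9*asin(w/3)/2 + C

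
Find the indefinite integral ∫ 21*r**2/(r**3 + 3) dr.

Let u = r**3 + 3, so du = (3*r**2) dr.
Rewriting, the integral becomes 7·∫ 1/u du = 7·log(u).
Substituting back, u = r**3 + 3.

7*log(r**3 + 3) + C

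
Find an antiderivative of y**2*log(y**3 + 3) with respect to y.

y**3*log(y**3 + 3)/3 - y**3/3 + log(y**3 + 3) + C

Let u = y**3 + 3, so du = (3*y**2) dy.
The integral becomes (1/3)·∫ log(u) du; integrate by parts with u′=log(u), dv′=du.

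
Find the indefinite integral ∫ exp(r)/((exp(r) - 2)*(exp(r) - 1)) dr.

log(exp(r) - 2) - log(exp(r) - 1) + C

Let u = e^r, du = e^r dr.
The integral becomes ∫ du/((u-2)(u-1)); decompose into partial fractions.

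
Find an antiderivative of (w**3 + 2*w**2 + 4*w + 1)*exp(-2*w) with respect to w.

(-4*w**3 - 14*w**2 - 30*w - 19)*exp(-2*w)/8 + C

Use integration by parts with u = w**3 + 2*w**2 + 4*w + 1, dv = exp(-2*w) dw, so v = -exp(-2*w)/2.
Apply parts 3 times (tabular method): alternate signs, differentiate u down to 0, integrate dv up.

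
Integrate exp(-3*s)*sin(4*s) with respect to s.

-3*exp(-3*s)*sin(4*s)/25 - 4*exp(-3*s)*cos(4*s)/25 + C

Let I denote the integral. Integrate by parts with u = sin(4*s), dv = exp(-3*s) ds, so v = -exp(-3*s)/3: I = -exp(-3*s)*sin(4*s)/3 + (4/3)·∫ exp(-3*s)*cos(4*s) ds.
Apply parts again with u = cos(4*s), dv = exp(-3*s) ds: ∫ exp(-3*s)*cos(4*s) ds = -exp(-3*s)*cos(4*s)/3 − (4/3)·I. Substituting back brings back I: I = -exp(-3*s)*sin(4*s)/3 - 4*exp(-3*s)*cos(4*s)/9 − (16/9)·I.
Solving for I: (1 + 16/9)·I equals the remaining terms, so I = (9/25)·(-exp(-3*s)*sin(4*s)/3 - 4*exp(-3*s)*cos(4*s)/9).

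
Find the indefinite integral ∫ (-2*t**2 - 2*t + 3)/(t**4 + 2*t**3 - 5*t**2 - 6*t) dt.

Factor the denominator: t*(t - 2)*(t + 1)*(t + 3).
Partial-fraction decomposition: 3/(10*(t + 3)) + 1/(2*(t + 1)) - 3/(10*(t - 2)) - 1/(2*t).
Integrate each term: A/(t−a) contributes A·log|t−a|.

-log(t)/2 - 3*log(t - 2)/10 + log(t + 1)/2 + 3*log(t + 3)/10 + C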